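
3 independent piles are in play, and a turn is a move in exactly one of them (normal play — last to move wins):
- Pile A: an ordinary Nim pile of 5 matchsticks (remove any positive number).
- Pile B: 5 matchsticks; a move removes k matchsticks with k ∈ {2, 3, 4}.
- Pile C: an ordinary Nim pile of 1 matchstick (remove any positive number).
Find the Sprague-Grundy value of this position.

Pile A is a plain Nim pile of size 5, so its Grundy value is 5.
For pile B, compute g(0), g(1), … with moves {2, 3, 4}:
k:     0  1  2  3  4  5
g(k):  0  0  1  1  2  2
So g(5) = 2.
Pile C is a plain Nim pile of size 1, so its Grundy value is 1.
The value of a disjunctive sum is the nim-sum of the parts.
Combined value = 5 ⊕ 2 ⊕ 1 = 6.

6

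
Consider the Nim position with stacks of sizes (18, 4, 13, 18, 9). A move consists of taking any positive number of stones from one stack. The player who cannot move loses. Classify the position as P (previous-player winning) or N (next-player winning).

Bitwise XOR of the heap sizes:
  10010  (18)
  00100  (4)
  01101  (13)
  10010  (18)
  01001  (9)
  -----
  00000  (0)
The nim-sum is 0, so this is a P-position: the player to move is in a losing position under optimal play.

P-position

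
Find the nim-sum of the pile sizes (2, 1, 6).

5

Bitwise XOR of the heap sizes:
  010  (2)
  001  (1)
  110  (6)
  ---
  101  (5)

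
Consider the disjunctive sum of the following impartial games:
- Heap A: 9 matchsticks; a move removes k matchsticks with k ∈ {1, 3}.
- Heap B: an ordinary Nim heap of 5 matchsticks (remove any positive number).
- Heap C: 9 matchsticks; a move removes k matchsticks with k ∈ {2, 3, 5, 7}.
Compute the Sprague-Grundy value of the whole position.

4

Build the Grundy sequence for heap A with g(k) = mex{g(k−s) : s ∈ {1, 3}, s ≤ k}:
g(0) = mex{} = 0
g(1) = mex{0} = 1
g(2) = mex{1} = 0
g(3) = mex{0} = 1
g(4) = mex{1} = 0
g(5) = mex{0} = 1
g(6) = mex{1} = 0
g(7) = mex{0} = 1
g(8) = mex{1} = 0
g(9) = mex{0} = 1
So g(9) = 1.
Heap B is a plain Nim heap of size 5, so its Grundy value is 5.
Build the Grundy sequence for heap C with g(k) = mex{g(k−s) : s ∈ {2, 3, 5, 7}, s ≤ k}:
k:     0  1  2  3  4  5  6  7  8  9
g(k):  0  0  1  1  2  2  3  3  4  0
So g(9) = 0.
The value of a disjunctive sum is the nim-sum of the parts.
Combined value = 1 XOR 5 XOR 0 = 4.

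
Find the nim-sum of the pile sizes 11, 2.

Write each in binary and XOR column by column:
  1011  (11)
  0010  (2)
  ----
  1001  (9)

9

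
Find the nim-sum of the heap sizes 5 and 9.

12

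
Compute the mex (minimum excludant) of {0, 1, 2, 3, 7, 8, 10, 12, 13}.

4

The values 0, 1, 2, 3 are all present; 4 is the first non-negative integer missing from the set.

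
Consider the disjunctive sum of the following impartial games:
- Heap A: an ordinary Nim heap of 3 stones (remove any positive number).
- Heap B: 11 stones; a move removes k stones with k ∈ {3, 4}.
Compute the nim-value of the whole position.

2

Heap A is a plain Nim heap of size 3, so its Grundy value is 3.
For heap B, compute g(0), g(1), … with moves {3, 4}:
g(0) = mex{} = 0
g(1) = mex{} = 0
g(2) = mex{} = 0
g(3) = mex{0} = 1
g(4) = mex{0} = 1
g(5) = mex{0} = 1
g(6) = mex{0,1} = 2
g(7) = mex{1} = 0
g(8) = mex{1} = 0
g(9) = mex{1,2} = 0
g(10) = mex{0,2} = 1
g(11) = mex{0} = 1
So g(11) = 1.
The value of a disjunctive sum is the nim-sum of the parts.
Combined value = 3 XOR 1 = 2.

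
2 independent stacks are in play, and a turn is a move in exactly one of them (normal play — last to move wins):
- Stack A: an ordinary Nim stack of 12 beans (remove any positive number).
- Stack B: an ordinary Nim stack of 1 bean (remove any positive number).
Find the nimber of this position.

13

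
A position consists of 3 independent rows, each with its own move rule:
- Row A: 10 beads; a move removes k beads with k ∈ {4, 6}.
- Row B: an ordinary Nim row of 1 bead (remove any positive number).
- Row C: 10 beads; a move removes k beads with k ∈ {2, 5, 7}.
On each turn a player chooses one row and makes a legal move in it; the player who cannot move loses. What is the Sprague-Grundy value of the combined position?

1

Build the Grundy sequence for row A with g(k) = mex{g(k−s) : s ∈ {4, 6}, s ≤ k}:
k:     0  1  2  3  4  5  6  7  8  9 10
g(k):  0  0  0  0  1  1  1  1  2  2  0
So g(10) = 0.
Row B is a plain Nim row of size 1, so its Grundy value is 1.
Build the Grundy sequence for row C with g(k) = mex{g(k−s) : s ∈ {2, 5, 7}, s ≤ k}:
g(0) = mex{} = 0
g(1) = mex{} = 0
g(2) = mex{0} = 1
g(3) = mex{0} = 1
g(4) = mex{1} = 0
g(5) = mex{0,1} = 2
g(6) = mex{0} = 1
g(7) = mex{0,1,2} = 3
g(8) = mex{0,1} = 2
g(9) = mex{0,1,3} = 2
g(10) = mex{1,2} = 0
So g(10) = 0.
By the Sprague-Grundy theorem, the Grundy value of a sum of independent games is the XOR of the component values.
Combined value = 0 XOR 1 XOR 0 = 1.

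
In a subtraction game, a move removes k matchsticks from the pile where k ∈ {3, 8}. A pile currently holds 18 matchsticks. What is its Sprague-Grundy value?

0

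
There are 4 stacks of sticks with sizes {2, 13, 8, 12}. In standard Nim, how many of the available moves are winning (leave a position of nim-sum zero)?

3

Write each in binary and XOR column by column:
  0010  (2)
  1101  (13)
  1000  (8)
  1100  (12)
  ----
  1011  (11)
The overall nim-sum is X = 11. A stack of size p has a winning move iff p XOR X < p (reduce it to p XOR X).
  2: 2 XOR 11 = 9 ≥ 2 — no move.
  13: 13 XOR 11 = 6 < 13 — winning move (to 6).
  8: 8 XOR 11 = 3 < 8 — winning move (to 3).
  12: 12 XOR 11 = 7 < 12 — winning move (to 7).
That gives 3 winning moves.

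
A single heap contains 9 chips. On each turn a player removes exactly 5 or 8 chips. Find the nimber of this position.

1

Build the Grundy sequence with g(k) = mex{g(k−s) : s ∈ {5, 8}, s ≤ k}:
g(0) = mex{} = 0
g(1) = mex{} = 0
g(2) = mex{} = 0
g(3) = mex{} = 0
g(4) = mex{} = 0
g(5) = mex{0} = 1
g(6) = mex{0} = 1
g(7) = mex{0} = 1
g(8) = mex{0} = 1
g(9) = mex{0} = 1
So g(9) = 1.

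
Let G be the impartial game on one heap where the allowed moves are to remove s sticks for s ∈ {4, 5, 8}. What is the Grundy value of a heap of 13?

0

Compute g(0), g(1), … for moves {4, 5, 8}:
k:     0  1  2  3  4  5  6  7  8  9 10 11 12 13
g(k):  0  0  0  0  1  1  1  1  2  2  2  2  0  0
So g(13) = 0.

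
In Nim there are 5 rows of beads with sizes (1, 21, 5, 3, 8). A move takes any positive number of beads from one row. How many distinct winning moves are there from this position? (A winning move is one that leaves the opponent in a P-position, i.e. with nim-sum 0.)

Write each in binary and XOR column by column:
  00001  (1)
  10101  (21)
  00101  (5)
  00011  (3)
  01000  (8)
  -----
  11010  (26)
The overall nim-sum is X = 26. A row of size p has a winning move iff p XOR X < p (reduce it to p XOR X).
  1: 1 XOR 26 = 27 ≥ 1 — no move.
  21: 21 XOR 26 = 15 < 21 — winning move (to 15).
  5: 5 XOR 26 = 31 ≥ 5 — no move.
  3: 3 XOR 26 = 25 ≥ 3 — no move.
  8: 8 XOR 26 = 18 ≥ 8 — no move.
That gives 1 winning move.

1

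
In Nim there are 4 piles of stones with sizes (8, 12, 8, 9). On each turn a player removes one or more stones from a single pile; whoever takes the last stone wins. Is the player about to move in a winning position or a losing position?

Winning position

Compute the nim-sum pairwise:
8 ^ 12 = 4
4 ^ 8 = 12
12 ^ 9 = 5
The nim-sum is 5 ≠ 0, so this is an N-position: the player to move can win.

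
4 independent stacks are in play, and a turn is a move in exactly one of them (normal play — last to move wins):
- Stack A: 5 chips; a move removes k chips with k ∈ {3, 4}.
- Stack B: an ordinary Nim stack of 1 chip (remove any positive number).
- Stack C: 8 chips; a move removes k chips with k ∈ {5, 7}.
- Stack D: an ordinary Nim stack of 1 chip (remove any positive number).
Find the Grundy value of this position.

For stack A, compute g(0), g(1), … with moves {3, 4}:
k:     0  1  2  3  4  5
g(k):  0  0  0  1  1  1
So g(5) = 1.
Stack B is a plain Nim stack of size 1, so its Grundy value is 1.
For stack C, compute g(0), g(1), … with moves {5, 7}:
k:     0  1  2  3  4  5  6  7  8
g(k):  0  0  0  0  0  1  1  1  1
So g(8) = 1.
Stack D is a plain Nim stack of size 1, so its Grundy value is 1.
By the Sprague-Grundy theorem, the Grundy value of a sum of independent games is the XOR of the component values.
Combined value = 1 ⊕ 1 ⊕ 1 ⊕ 1 = 0.

0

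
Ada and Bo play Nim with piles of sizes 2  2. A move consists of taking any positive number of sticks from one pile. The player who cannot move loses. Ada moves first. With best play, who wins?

Bo wins

Bitwise XOR of the heap sizes:
  10  (2)
  10  (2)
  --
  00  (0)
The nim-sum is 0, so this is a P-position: the player to move is in a losing position under optimal play; Ada is about to move from it and so loses — Bo wins.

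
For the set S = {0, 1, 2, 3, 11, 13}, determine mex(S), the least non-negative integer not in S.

The values 0, 1, 2, 3 are all present; 4 is the first non-negative integer missing from the set.

4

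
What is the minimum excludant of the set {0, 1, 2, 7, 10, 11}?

3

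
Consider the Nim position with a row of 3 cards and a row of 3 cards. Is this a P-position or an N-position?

P-position

Nim-sum: 3 ^ 3 = 0.
The nim-sum is 0, so this is a P-position: the player to move is in a losing position under optimal play.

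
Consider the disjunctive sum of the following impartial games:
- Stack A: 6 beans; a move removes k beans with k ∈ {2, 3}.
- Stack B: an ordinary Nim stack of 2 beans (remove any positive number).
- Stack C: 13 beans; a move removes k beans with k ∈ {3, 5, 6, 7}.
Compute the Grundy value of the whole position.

Grundy values for stack A (subtraction set {2, 3}):
g(0) = mex{} = 0
g(1) = mex{} = 0
g(2) = mex{0} = 1
g(3) = mex{0} = 1
g(4) = mex{0,1} = 2
g(5) = mex{1} = 0
g(6) = mex{1,2} = 0
So g(6) = 0.
Stack B is a plain Nim stack of size 2, so its Grundy value is 2.
For stack C, compute g(0), g(1), … with moves {3, 5, 6, 7}:
g(0) = mex{} = 0
g(1) = mex{} = 0
g(2) = mex{} = 0
g(3) = mex{0} = 1
g(4) = mex{0} = 1
g(5) = mex{0} = 1
g(6) = mex{0,1} = 2
g(7) = mex{0,1} = 2
g(8) = mex{0,1} = 2
g(9) = mex{0,1,2} = 3
g(10) = mex{1,2} = 0
g(11) = mex{1,2} = 0
g(12) = mex{1,2,3} = 0
g(13) = mex{0,2} = 1
So g(13) = 1.
The value of a disjunctive sum is the nim-sum of the parts.
Combined value = 0 XOR 2 XOR 1 = 3.

3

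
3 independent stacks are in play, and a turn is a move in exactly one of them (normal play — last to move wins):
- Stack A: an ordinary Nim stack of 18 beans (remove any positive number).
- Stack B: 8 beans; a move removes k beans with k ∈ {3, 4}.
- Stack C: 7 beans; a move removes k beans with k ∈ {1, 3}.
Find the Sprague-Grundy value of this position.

Stack A is a plain Nim stack of size 18, so its Grundy value is 18.
Grundy values for stack B (subtraction set {3, 4}):
g(0) = mex{} = 0
g(1) = mex{} = 0
g(2) = mex{} = 0
g(3) = mex{0} = 1
g(4) = mex{0} = 1
g(5) = mex{0} = 1
g(6) = mex{0,1} = 2
g(7) = mex{1} = 0
g(8) = mex{1} = 0
So g(8) = 0.
Build the Grundy sequence for stack C with g(k) = mex{g(k−s) : s ∈ {1, 3}, s ≤ k}:
g(0) = mex{} = 0
g(1) = mex{0} = 1
g(2) = mex{1} = 0
g(3) = mex{0} = 1
g(4) = mex{1} = 0
g(5) = mex{0} = 1
g(6) = mex{1} = 0
g(7) = mex{0} = 1
So g(7) = 1.
The value of a disjunctive sum is the nim-sum of the parts.
Combined value = 18 XOR 0 XOR 1 = 19.

19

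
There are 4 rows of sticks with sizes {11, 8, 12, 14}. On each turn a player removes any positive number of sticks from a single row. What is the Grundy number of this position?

1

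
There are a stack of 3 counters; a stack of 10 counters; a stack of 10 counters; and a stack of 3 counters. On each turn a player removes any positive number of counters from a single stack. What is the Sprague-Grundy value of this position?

0

Compute the nim-sum pairwise:
3 ⊕ 10 = 9
9 ⊕ 10 = 3
3 ⊕ 3 = 0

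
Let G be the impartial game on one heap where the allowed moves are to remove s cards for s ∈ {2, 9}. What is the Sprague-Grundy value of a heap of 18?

1

Grundy values for subtraction set {2, 9}:
k:     0  1  2  3  4  5  6  7  8  9 10 11 12 13 14 15 16 17 18
g(k):  0  0  1  1  0  0  1  1  0  2  1  0  0  1  1  0  0  1  1
So g(18) = 1.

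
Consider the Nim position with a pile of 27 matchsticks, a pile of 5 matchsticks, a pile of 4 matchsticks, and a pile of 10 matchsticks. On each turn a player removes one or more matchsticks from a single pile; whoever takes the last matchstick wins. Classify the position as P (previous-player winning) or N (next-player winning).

N-position

Write each in binary and XOR column by column:
  11011  (27)
  00101  (5)
  00100  (4)
  01010  (10)
  -----
  10000  (16)
The nim-sum is 16 ≠ 0, so this is an N-position: the player to move can win.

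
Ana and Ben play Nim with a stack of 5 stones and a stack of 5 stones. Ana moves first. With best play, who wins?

Ben wins

Nim-sum: 5 XOR 5 = 0.
The nim-sum is 0, so this is a P-position: the player to move is in a losing position under optimal play; Ana is about to move from it and so loses — Ben wins.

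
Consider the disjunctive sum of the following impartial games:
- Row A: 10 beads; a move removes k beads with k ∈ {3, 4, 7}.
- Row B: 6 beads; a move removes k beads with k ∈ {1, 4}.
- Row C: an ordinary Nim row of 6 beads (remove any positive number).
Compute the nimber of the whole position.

7

For row A, compute g(0), g(1), … with moves {3, 4, 7}:
k:     0  1  2  3  4  5  6  7  8  9 10
g(k):  0  0  0  1  1  1  2  2  2  3  0
So g(10) = 0.
Build the Grundy sequence for row B with g(k) = mex{g(k−s) : s ∈ {1, 4}, s ≤ k}:
g(0) = mex{} = 0
g(1) = mex{0} = 1
g(2) = mex{1} = 0
g(3) = mex{0} = 1
g(4) = mex{0,1} = 2
g(5) = mex{1,2} = 0
g(6) = mex{0} = 1
So g(6) = 1.
Row C is a plain Nim row of size 6, so its Grundy value is 6.
The value of a disjunctive sum is the nim-sum of the parts.
Combined value = 0 XOR 1 XOR 6 = 7.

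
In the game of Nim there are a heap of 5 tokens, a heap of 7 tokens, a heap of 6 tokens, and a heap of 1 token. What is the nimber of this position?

Bitwise XOR of the heap sizes:
  101  (5)
  111  (7)
  110  (6)
  001  (1)
  ---
  101  (5)

5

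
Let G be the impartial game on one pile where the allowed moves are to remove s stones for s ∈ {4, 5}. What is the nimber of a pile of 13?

1

Build the Grundy sequence with g(k) = mex{g(k−s) : s ∈ {4, 5}, s ≤ k}:
k:     0  1  2  3  4  5  6  7  8  9 10 11 12 13
g(k):  0  0  0  0  1  1  1  1  2  0  0  0  0  1
So g(13) = 1.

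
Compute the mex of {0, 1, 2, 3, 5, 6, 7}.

4

The values 0, 1, 2, 3 are all present; 4 is the first non-negative integer missing from the set.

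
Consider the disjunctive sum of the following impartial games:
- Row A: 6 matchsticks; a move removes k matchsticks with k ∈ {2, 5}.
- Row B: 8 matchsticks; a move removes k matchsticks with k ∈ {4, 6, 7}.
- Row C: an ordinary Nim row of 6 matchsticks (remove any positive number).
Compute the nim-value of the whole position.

5

Build the Grundy sequence for row A with g(k) = mex{g(k−s) : s ∈ {2, 5}, s ≤ k}:
g(0) = mex{} = 0
g(1) = mex{} = 0
g(2) = mex{0} = 1
g(3) = mex{0} = 1
g(4) = mex{1} = 0
g(5) = mex{0,1} = 2
g(6) = mex{0} = 1
So g(6) = 1.
For row B, compute g(0), g(1), … with moves {4, 6, 7}:
g(0) = mex{} = 0
g(1) = mex{} = 0
g(2) = mex{} = 0
g(3) = mex{} = 0
g(4) = mex{0} = 1
g(5) = mex{0} = 1
g(6) = mex{0} = 1
g(7) = mex{0} = 1
g(8) = mex{0,1} = 2
So g(8) = 2.
Row C is a plain Nim row of size 6, so its Grundy value is 6.
The value of a disjunctive sum is the nim-sum of the parts.
Combined value = 1 ⊕ 2 ⊕ 6 = 5.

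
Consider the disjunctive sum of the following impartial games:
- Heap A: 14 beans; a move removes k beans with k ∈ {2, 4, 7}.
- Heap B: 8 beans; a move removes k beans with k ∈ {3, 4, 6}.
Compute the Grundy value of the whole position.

For heap A, compute g(0), g(1), … with moves {2, 4, 7}:
g(0) = mex{} = 0
g(1) = mex{} = 0
g(2) = mex{0} = 1
g(3) = mex{0} = 1
g(4) = mex{0,1} = 2
g(5) = mex{0,1} = 2
g(6) = mex{1,2} = 0
g(7) = mex{0,1,2} = 3
g(8) = mex{0,2} = 1
g(9) = mex{1,2,3} = 0
g(10) = mex{0,1} = 2
g(11) = mex{0,2,3} = 1
g(12) = mex{1,2} = 0
g(13) = mex{0,1} = 2
g(14) = mex{0,2,3} = 1
So g(14) = 1.
Grundy values for heap B (subtraction set {3, 4, 6}):
g(0) = mex{} = 0
g(1) = mex{} = 0
g(2) = mex{} = 0
g(3) = mex{0} = 1
g(4) = mex{0} = 1
g(5) = mex{0} = 1
g(6) = mex{0,1} = 2
g(7) = mex{0,1} = 2
g(8) = mex{0,1} = 2
So g(8) = 2.
The value of a disjunctive sum is the nim-sum of the parts.
Combined value = 1 ⊕ 2 = 3.

3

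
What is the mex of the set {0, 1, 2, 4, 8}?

3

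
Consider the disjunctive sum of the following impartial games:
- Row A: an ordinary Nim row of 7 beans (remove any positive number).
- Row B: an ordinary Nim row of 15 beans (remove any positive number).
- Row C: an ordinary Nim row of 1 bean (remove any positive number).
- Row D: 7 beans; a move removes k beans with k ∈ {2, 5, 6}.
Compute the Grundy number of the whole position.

10

Row A is a plain Nim row of size 7, so its Grundy value is 7.
Row B is a plain Nim row of size 15, so its Grundy value is 15.
Row C is a plain Nim row of size 1, so its Grundy value is 1.
Grundy values for row D (subtraction set {2, 5, 6}):
k:     0  1  2  3  4  5  6  7
g(k):  0  0  1  1  0  2  1  3
So g(7) = 3.
By the Sprague-Grundy theorem, the Grundy value of a sum of independent games is the XOR of the component values.
Combined value = 7 XOR 15 XOR 1 XOR 3 = 10.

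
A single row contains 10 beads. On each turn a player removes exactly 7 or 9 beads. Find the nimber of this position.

1

Compute g(0), g(1), … for moves {7, 9}:
k:     0  1  2  3  4  5  6  7  8  9 10
g(k):  0  0  0  0  0  0  0  1  1  1  1
So g(10) = 1.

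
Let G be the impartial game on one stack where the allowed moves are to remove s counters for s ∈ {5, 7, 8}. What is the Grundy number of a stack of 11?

2

Build the Grundy sequence with g(k) = mex{g(k−s) : s ∈ {5, 7, 8}, s ≤ k}:
g(0) = mex{} = 0
g(1) = mex{} = 0
g(2) = mex{} = 0
g(3) = mex{} = 0
g(4) = mex{} = 0
g(5) = mex{0} = 1
g(6) = mex{0} = 1
g(7) = mex{0} = 1
g(8) = mex{0} = 1
g(9) = mex{0} = 1
g(10) = mex{0,1} = 2
g(11) = mex{0,1} = 2
So g(11) = 2.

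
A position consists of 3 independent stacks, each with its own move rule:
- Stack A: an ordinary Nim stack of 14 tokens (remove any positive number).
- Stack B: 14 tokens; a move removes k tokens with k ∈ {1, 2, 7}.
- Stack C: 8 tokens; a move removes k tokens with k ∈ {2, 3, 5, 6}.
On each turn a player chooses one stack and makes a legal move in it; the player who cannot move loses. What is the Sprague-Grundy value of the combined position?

12

Stack A is a plain Nim stack of size 14, so its Grundy value is 14.
Build the Grundy sequence for stack B with g(k) = mex{g(k−s) : s ∈ {1, 2, 7}, s ≤ k}:
g(0) = mex{} = 0
g(1) = mex{0} = 1
g(2) = mex{0,1} = 2
g(3) = mex{1,2} = 0
g(4) = mex{0,2} = 1
g(5) = mex{0,1} = 2
g(6) = mex{1,2} = 0
g(7) = mex{0,2} = 1
g(8) = mex{0,1} = 2
g(9) = mex{1,2} = 0
g(10) = mex{0,2} = 1
g(11) = mex{0,1} = 2
g(12) = mex{1,2} = 0
g(13) = mex{0,2} = 1
g(14) = mex{0,1} = 2
So g(14) = 2.
Build the Grundy sequence for stack C with g(k) = mex{g(k−s) : s ∈ {2, 3, 5, 6}, s ≤ k}:
k:     0  1  2  3  4  5  6  7  8
g(k):  0  0  1  1  2  2  3  3  0
So g(8) = 0.
By the Sprague-Grundy theorem, the Grundy value of a sum of independent games is the XOR of the component values.
Combined value = 14 XOR 2 XOR 0 = 12.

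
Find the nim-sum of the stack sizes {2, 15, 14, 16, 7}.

20

Bitwise XOR of the heap sizes:
  00010  (2)
  01111  (15)
  01110  (14)
  10000  (16)
  00111  (7)
  -----
  10100  (20)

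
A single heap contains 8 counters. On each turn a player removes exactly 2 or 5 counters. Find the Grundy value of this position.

0

Build the Grundy sequence with g(k) = mex{g(k−s) : s ∈ {2, 5}, s ≤ k}:
g(0) = mex{} = 0
g(1) = mex{} = 0
g(2) = mex{0} = 1
g(3) = mex{0} = 1
g(4) = mex{1} = 0
g(5) = mex{0,1} = 2
g(6) = mex{0} = 1
g(7) = mex{1,2} = 0
g(8) = mex{1} = 0
So g(8) = 0.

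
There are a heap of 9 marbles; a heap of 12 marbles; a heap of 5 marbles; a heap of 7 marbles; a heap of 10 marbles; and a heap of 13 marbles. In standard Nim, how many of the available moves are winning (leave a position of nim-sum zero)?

0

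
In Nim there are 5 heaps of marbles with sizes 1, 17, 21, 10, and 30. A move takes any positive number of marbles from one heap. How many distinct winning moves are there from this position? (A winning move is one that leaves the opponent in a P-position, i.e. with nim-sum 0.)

3

Write each in binary and XOR column by column:
  00001  (1)
  10001  (17)
  10101  (21)
  01010  (10)
  11110  (30)
  -----
  10001  (17)
The overall nim-sum is X = 17. A heap of size p has a winning move iff p XOR X < p (reduce it to p XOR X).
  1: 1 XOR 17 = 16 ≥ 1 — no move.
  17: 17 XOR 17 = 0 < 17 — winning move (to 0).
  21: 21 XOR 17 = 4 < 21 — winning move (to 4).
  10: 10 XOR 17 = 27 ≥ 10 — no move.
  30: 30 XOR 17 = 15 < 30 — winning move (to 15).
That gives 3 winning moves.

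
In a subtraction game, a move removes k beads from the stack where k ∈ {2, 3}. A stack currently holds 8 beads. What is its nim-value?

1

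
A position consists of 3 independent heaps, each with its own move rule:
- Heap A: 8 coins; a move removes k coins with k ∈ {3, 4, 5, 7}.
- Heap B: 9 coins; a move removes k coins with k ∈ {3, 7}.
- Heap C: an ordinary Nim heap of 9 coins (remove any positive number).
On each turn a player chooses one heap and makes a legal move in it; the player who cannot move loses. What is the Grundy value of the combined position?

10

Grundy values for heap A (subtraction set {3, 4, 5, 7}):
g(0) = mex{} = 0
g(1) = mex{} = 0
g(2) = mex{} = 0
g(3) = mex{0} = 1
g(4) = mex{0} = 1
g(5) = mex{0} = 1
g(6) = mex{0,1} = 2
g(7) = mex{0,1} = 2
g(8) = mex{0,1} = 2
So g(8) = 2.
For heap B, compute g(0), g(1), … with moves {3, 7}:
g(0) = mex{} = 0
g(1) = mex{} = 0
g(2) = mex{} = 0
g(3) = mex{0} = 1
g(4) = mex{0} = 1
g(5) = mex{0} = 1
g(6) = mex{1} = 0
g(7) = mex{0,1} = 2
g(8) = mex{0,1} = 2
g(9) = mex{0} = 1
So g(9) = 1.
Heap C is a plain Nim heap of size 9, so its Grundy value is 9.
The value of a disjunctive sum is the nim-sum of the parts.
Combined value = 2 ⊕ 1 ⊕ 9 = 10.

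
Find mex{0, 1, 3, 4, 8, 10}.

The values 0, 1 are all present; 2 is the first non-negative integer missing from the set.

2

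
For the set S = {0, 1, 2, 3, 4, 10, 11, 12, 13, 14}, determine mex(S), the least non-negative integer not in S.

5

The values 0, 1, 2, 3, 4 are all present; 5 is the first non-negative integer missing from the set.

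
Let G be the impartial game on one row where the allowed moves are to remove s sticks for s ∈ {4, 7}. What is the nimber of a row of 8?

Build the Grundy sequence with g(k) = mex{g(k−s) : s ∈ {4, 7}, s ≤ k}:
g(0) = mex{} = 0
g(1) = mex{} = 0
g(2) = mex{} = 0
g(3) = mex{} = 0
g(4) = mex{0} = 1
g(5) = mex{0} = 1
g(6) = mex{0} = 1
g(7) = mex{0} = 1
g(8) = mex{0,1} = 2
So g(8) = 2.

2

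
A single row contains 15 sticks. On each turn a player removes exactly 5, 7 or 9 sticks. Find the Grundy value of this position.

0

Compute g(0), g(1), … for moves {5, 7, 9}:
k:     0  1  2  3  4  5  6  7  8  9 10 11 12 13 14 15
g(k):  0  0  0  0  0  1  1  1  1  1  2  2  2  2  0  0
So g(15) = 0.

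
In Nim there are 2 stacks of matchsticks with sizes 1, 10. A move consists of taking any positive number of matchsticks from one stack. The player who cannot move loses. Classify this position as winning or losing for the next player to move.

Nim-sum: 1 ⊕ 10 = 11.
The nim-sum is 11 ≠ 0, so this is an N-position: the player to move can win.

Winning position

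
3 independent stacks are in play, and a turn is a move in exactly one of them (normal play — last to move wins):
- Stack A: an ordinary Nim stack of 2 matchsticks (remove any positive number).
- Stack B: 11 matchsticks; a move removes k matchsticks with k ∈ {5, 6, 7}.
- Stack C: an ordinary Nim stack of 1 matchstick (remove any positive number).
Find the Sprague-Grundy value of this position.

Stack A is a plain Nim stack of size 2, so its Grundy value is 2.
For stack B, compute g(0), g(1), … with moves {5, 6, 7}:
g(0) = mex{} = 0
g(1) = mex{} = 0
g(2) = mex{} = 0
g(3) = mex{} = 0
g(4) = mex{} = 0
g(5) = mex{0} = 1
g(6) = mex{0} = 1
g(7) = mex{0} = 1
g(8) = mex{0} = 1
g(9) = mex{0} = 1
g(10) = mex{0,1} = 2
g(11) = mex{0,1} = 2
So g(11) = 2.
Stack C is a plain Nim stack of size 1, so its Grundy value is 1.
The value of a disjunctive sum is the nim-sum of the parts.
Combined value = 2 XOR 2 XOR 1 = 1.

1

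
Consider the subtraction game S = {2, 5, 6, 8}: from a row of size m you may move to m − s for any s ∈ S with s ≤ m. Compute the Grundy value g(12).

Compute g(0), g(1), … for moves {2, 5, 6, 8}:
g(0) = mex{} = 0
g(1) = mex{} = 0
g(2) = mex{0} = 1
g(3) = mex{0} = 1
g(4) = mex{1} = 0
g(5) = mex{0,1} = 2
g(6) = mex{0} = 1
g(7) = mex{0,1,2} = 3
g(8) = mex{0,1} = 2
g(9) = mex{0,1,3} = 2
g(10) = mex{0,1,2} = 3
g(11) = mex{1,2} = 0
g(12) = mex{0,1,3} = 2
So g(12) = 2.

2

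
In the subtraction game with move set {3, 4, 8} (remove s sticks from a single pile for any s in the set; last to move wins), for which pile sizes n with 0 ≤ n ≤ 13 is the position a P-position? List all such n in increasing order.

0, 1, 2, 7, 12, 13

Build the Grundy sequence with g(k) = mex{g(k−s) : s ∈ {3, 4, 8}, s ≤ k}:
g(0) = mex{} = 0
g(1) = mex{} = 0
g(2) = mex{} = 0
g(3) = mex{0} = 1
g(4) = mex{0} = 1
g(5) = mex{0} = 1
g(6) = mex{0,1} = 2
g(7) = mex{1} = 0
g(8) = mex{0,1} = 2
g(9) = mex{0,1,2} = 3
g(10) = mex{0,2} = 1
g(11) = mex{0,1,2} = 3
g(12) = mex{1,2,3} = 0
g(13) = mex{1,3} = 0
The P-positions (g = 0) in 0..13 are 0, 1, 2, 7, 12, 13.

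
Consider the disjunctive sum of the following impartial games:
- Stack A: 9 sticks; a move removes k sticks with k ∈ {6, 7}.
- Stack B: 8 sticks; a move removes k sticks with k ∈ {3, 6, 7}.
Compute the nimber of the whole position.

3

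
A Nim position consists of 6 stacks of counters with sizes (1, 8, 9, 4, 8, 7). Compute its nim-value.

Nim-sum: 1 ^ 8 ^ 9 ^ 4 ^ 8 ^ 7 = 11.

11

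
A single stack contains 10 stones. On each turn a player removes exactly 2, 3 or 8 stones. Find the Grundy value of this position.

0

Grundy values for subtraction set {2, 3, 8}:
g(0) = mex{} = 0
g(1) = mex{} = 0
g(2) = mex{0} = 1
g(3) = mex{0} = 1
g(4) = mex{0,1} = 2
g(5) = mex{1} = 0
g(6) = mex{1,2} = 0
g(7) = mex{0,2} = 1
g(8) = mex{0} = 1
g(9) = mex{0,1} = 2
g(10) = mex{1} = 0
So g(10) = 0.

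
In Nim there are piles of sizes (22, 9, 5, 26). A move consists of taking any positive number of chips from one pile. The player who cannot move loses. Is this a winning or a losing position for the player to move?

Losing position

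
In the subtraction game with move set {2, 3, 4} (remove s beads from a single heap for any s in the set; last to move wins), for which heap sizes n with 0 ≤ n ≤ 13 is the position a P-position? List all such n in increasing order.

Grundy values for subtraction set {2, 3, 4}:
g(0) = mex{} = 0
g(1) = mex{} = 0
g(2) = mex{0} = 1
g(3) = mex{0} = 1
g(4) = mex{0,1} = 2
g(5) = mex{0,1} = 2
g(6) = mex{1,2} = 0
g(7) = mex{1,2} = 0
g(8) = mex{0,2} = 1
g(9) = mex{0,2} = 1
g(10) = mex{0,1} = 2
g(11) = mex{0,1} = 2
g(12) = mex{1,2} = 0
g(13) = mex{1,2} = 0
The P-positions (g = 0) in 0..13 are 0, 1, 6, 7, 12, 13.

0, 1, 6, 7, 12, 13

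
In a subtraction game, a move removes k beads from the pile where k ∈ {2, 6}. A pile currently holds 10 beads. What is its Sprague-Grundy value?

Compute g(0), g(1), … for moves {2, 6}:
k:     0  1  2  3  4  5  6  7  8  9 10
g(k):  0  0  1  1  0  0  1  1  0  0  1
So g(10) = 1.

1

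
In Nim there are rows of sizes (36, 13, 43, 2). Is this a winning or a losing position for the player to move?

Nim-sum: 36 ^ 13 ^ 43 ^ 2 = 0.
The nim-sum is 0, so this is a P-position: the player to move is in a losing position under optimal play.

Losing position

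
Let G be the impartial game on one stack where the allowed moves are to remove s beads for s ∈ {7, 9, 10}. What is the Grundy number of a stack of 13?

Grundy values for subtraction set {7, 9, 10}:
g(0) = mex{} = 0
g(1) = mex{} = 0
g(2) = mex{} = 0
g(3) = mex{} = 0
g(4) = mex{} = 0
g(5) = mex{} = 0
g(6) = mex{} = 0
g(7) = mex{0} = 1
g(8) = mex{0} = 1
g(9) = mex{0} = 1
g(10) = mex{0} = 1
g(11) = mex{0} = 1
g(12) = mex{0} = 1
g(13) = mex{0} = 1
So g(13) = 1.

1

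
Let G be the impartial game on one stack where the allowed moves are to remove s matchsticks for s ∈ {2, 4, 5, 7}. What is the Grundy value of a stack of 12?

1

Build the Grundy sequence with g(k) = mex{g(k−s) : s ∈ {2, 4, 5, 7}, s ≤ k}:
k:     0  1  2  3  4  5  6  7  8  9 10 11 12
g(k):  0  0  1  1  2  2  3  3  4  0  0  1  1
So g(12) = 1.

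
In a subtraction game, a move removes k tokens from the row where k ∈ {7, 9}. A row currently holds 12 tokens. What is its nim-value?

Build the Grundy sequence with g(k) = mex{g(k−s) : s ∈ {7, 9}, s ≤ k}:
g(0) = mex{} = 0
g(1) = mex{} = 0
g(2) = mex{} = 0
g(3) = mex{} = 0
g(4) = mex{} = 0
g(5) = mex{} = 0
g(6) = mex{} = 0
g(7) = mex{0} = 1
g(8) = mex{0} = 1
g(9) = mex{0} = 1
g(10) = mex{0} = 1
g(11) = mex{0} = 1
g(12) = mex{0} = 1
So g(12) = 1.

1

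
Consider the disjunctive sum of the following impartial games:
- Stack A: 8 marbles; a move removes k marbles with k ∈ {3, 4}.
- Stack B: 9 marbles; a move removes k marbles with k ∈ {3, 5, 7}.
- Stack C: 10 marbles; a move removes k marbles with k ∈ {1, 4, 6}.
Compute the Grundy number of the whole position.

3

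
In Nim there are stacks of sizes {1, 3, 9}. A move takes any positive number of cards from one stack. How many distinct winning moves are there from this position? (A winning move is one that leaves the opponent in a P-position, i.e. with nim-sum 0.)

Nim-sum: 1 ^ 3 ^ 9 = 11.
The overall nim-sum is X = 11. A stack of size p has a winning move iff p XOR X < p (reduce it to p XOR X).
  1: 1 XOR 11 = 10 ≥ 1 — no move.
  3: 3 XOR 11 = 8 ≥ 3 — no move.
  9: 9 XOR 11 = 2 < 9 — winning move (to 2).
That gives 1 winning move.

1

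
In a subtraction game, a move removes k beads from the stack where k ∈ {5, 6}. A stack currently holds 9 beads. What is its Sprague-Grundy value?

1

Build the Grundy sequence with g(k) = mex{g(k−s) : s ∈ {5, 6}, s ≤ k}:
g(0) = mex{} = 0
g(1) = mex{} = 0
g(2) = mex{} = 0
g(3) = mex{} = 0
g(4) = mex{} = 0
g(5) = mex{0} = 1
g(6) = mex{0} = 1
g(7) = mex{0} = 1
g(8) = mex{0} = 1
g(9) = mex{0} = 1
So g(9) = 1.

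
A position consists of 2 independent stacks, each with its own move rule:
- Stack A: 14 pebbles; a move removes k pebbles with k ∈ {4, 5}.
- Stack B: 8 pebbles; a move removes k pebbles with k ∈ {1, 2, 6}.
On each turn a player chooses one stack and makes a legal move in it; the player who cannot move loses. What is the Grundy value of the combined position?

0

Build the Grundy sequence for stack A with g(k) = mex{g(k−s) : s ∈ {4, 5}, s ≤ k}:
g(0) = mex{} = 0
g(1) = mex{} = 0
g(2) = mex{} = 0
g(3) = mex{} = 0
g(4) = mex{0} = 1
g(5) = mex{0} = 1
g(6) = mex{0} = 1
g(7) = mex{0} = 1
g(8) = mex{0,1} = 2
g(9) = mex{1} = 0
g(10) = mex{1} = 0
g(11) = mex{1} = 0
g(12) = mex{1,2} = 0
g(13) = mex{0,2} = 1
g(14) = mex{0} = 1
So g(14) = 1.
Build the Grundy sequence for stack B with g(k) = mex{g(k−s) : s ∈ {1, 2, 6}, s ≤ k}:
k:     0  1  2  3  4  5  6  7  8
g(k):  0  1  2  0  1  2  3  0  1
So g(8) = 1.
By the Sprague-Grundy theorem, the Grundy value of a sum of independent games is the XOR of the component values.
Combined value = 1 XOR 1 = 0.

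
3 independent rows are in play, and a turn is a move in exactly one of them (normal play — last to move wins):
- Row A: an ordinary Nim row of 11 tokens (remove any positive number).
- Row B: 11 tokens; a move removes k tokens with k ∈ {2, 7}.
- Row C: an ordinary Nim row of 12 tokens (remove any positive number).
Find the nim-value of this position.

6

Row A is a plain Nim row of size 11, so its Grundy value is 11.
Build the Grundy sequence for row B with g(k) = mex{g(k−s) : s ∈ {2, 7}, s ≤ k}:
k:     0  1  2  3  4  5  6  7  8  9 10 11
g(k):  0  0  1  1  0  0  1  1  2  0  0  1
So g(11) = 1.
Row C is a plain Nim row of size 12, so its Grundy value is 12.
The value of a disjunctive sum is the nim-sum of the parts.
Combined value = 11 XOR 1 XOR 12 = 6.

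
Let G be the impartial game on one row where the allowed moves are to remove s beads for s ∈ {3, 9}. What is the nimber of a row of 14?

0

Compute g(0), g(1), … for moves {3, 9}:
g(0) = mex{} = 0
g(1) = mex{} = 0
g(2) = mex{} = 0
g(3) = mex{0} = 1
g(4) = mex{0} = 1
g(5) = mex{0} = 1
g(6) = mex{1} = 0
g(7) = mex{1} = 0
g(8) = mex{1} = 0
g(9) = mex{0} = 1
g(10) = mex{0} = 1
g(11) = mex{0} = 1
g(12) = mex{1} = 0
g(13) = mex{1} = 0
g(14) = mex{1} = 0
So g(14) = 0.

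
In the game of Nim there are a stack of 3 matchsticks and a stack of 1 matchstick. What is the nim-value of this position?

2

Nim-sum: 3 XOR 1 = 2.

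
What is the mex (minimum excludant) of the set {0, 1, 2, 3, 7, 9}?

4

The values 0, 1, 2, 3 are all present; 4 is the first non-negative integer missing from the set.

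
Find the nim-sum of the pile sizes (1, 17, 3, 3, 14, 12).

Write each in binary and XOR column by column:
  00001  (1)
  10001  (17)
  00011  (3)
  00011  (3)
  01110  (14)
  01100  (12)
  -----
  10010  (18)

18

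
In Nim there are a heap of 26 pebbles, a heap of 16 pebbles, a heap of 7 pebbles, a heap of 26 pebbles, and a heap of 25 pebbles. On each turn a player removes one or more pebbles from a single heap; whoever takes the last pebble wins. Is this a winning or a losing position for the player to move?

Compute the nim-sum pairwise:
26 ⊕ 16 = 10
10 ⊕ 7 = 13
13 ⊕ 26 = 23
23 ⊕ 25 = 14
The nim-sum is 14 ≠ 0, so this is an N-position: the player to move can win.

Winning position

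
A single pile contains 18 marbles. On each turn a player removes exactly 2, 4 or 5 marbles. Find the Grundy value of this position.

Compute g(0), g(1), … for moves {2, 4, 5}:
k:     0  1  2  3  4  5  6  7  8  9 10 11 12 13 14 15 16 17 18
g(k):  0  0  1  1  2  2  3  0  0  1  1  2  2  3  0  0  1  1  2
So g(18) = 2.

2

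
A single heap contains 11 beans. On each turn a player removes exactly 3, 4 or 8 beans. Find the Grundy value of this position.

3

Compute g(0), g(1), … for moves {3, 4, 8}:
g(0) = mex{} = 0
g(1) = mex{} = 0
g(2) = mex{} = 0
g(3) = mex{0} = 1
g(4) = mex{0} = 1
g(5) = mex{0} = 1
g(6) = mex{0,1} = 2
g(7) = mex{1} = 0
g(8) = mex{0,1} = 2
g(9) = mex{0,1,2} = 3
g(10) = mex{0,2} = 1
g(11) = mex{0,1,2} = 3
So g(11) = 3.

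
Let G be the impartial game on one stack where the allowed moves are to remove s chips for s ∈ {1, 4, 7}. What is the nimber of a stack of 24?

0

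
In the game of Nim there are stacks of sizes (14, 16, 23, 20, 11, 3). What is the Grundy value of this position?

Nim-sum: 14 XOR 16 XOR 23 XOR 20 XOR 11 XOR 3 = 21.

21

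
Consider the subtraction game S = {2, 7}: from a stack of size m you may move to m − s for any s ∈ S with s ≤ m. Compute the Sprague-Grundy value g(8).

Grundy values for subtraction set {2, 7}:
k:     0  1  2  3  4  5  6  7  8
g(k):  0  0  1  1  0  0  1  1  2
So g(8) = 2.

2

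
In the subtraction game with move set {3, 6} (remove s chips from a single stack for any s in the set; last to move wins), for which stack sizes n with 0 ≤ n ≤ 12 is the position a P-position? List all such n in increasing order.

Grundy values for subtraction set {3, 6}:
k:     0  1  2  3  4  5  6  7  8  9 10 11 12
g(k):  0  0  0  1  1  1  2  2  2  0  0  0  1
The P-positions (g = 0) in 0..12 are 0, 1, 2, 9, 10, 11.

0, 1, 2, 9, 10, 11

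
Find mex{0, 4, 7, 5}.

1

0 is in the set but 1 is not, so the mex is 1.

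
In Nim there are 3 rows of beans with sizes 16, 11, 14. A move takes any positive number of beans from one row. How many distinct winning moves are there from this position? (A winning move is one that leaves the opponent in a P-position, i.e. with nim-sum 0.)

1

In binary:
  10000  (16)
  01011  (11)
  01110  (14)
  -----
  10101  (21)
The overall nim-sum is X = 21. A row of size p has a winning move iff p XOR X < p (reduce it to p XOR X).
  16: 16 XOR 21 = 5 < 16 — winning move (to 5).
  11: 11 XOR 21 = 30 ≥ 11 — no move.
  14: 14 XOR 21 = 27 ≥ 14 — no move.
That gives 1 winning move.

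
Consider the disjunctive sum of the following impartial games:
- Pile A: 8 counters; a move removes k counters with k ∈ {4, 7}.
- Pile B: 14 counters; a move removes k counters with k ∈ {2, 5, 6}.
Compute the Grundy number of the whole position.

3

For pile A, compute g(0), g(1), … with moves {4, 7}:
k:     0  1  2  3  4  5  6  7  8
g(k):  0  0  0  0  1  1  1  1  2
So g(8) = 2.
For pile B, compute g(0), g(1), … with moves {2, 5, 6}:
g(0) = mex{} = 0
g(1) = mex{} = 0
g(2) = mex{0} = 1
g(3) = mex{0} = 1
g(4) = mex{1} = 0
g(5) = mex{0,1} = 2
g(6) = mex{0} = 1
g(7) = mex{0,1,2} = 3
g(8) = mex{1} = 0
g(9) = mex{0,1,3} = 2
g(10) = mex{0,2} = 1
g(11) = mex{1,2} = 0
g(12) = mex{1,3} = 0
g(13) = mex{0,3} = 1
g(14) = mex{0,2} = 1
So g(14) = 1.
By the Sprague-Grundy theorem, the Grundy value of a sum of independent games is the XOR of the component values.
Combined value = 2 XOR 1 = 3.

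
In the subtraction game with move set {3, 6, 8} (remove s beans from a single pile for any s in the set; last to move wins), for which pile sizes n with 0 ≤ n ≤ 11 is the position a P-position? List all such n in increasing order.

Grundy values for subtraction set {3, 6, 8}:
g(0) = mex{} = 0
g(1) = mex{} = 0
g(2) = mex{} = 0
g(3) = mex{0} = 1
g(4) = mex{0} = 1
g(5) = mex{0} = 1
g(6) = mex{0,1} = 2
g(7) = mex{0,1} = 2
g(8) = mex{0,1} = 2
g(9) = mex{0,1,2} = 3
g(10) = mex{0,1,2} = 3
g(11) = mex{1,2} = 0
The P-positions (g = 0) in 0..11 are 0, 1, 2, 11.

0, 1, 2, 11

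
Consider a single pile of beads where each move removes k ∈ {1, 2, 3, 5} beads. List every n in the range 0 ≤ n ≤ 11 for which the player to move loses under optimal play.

0, 4, 8

Build the Grundy sequence with g(k) = mex{g(k−s) : s ∈ {1, 2, 3, 5}, s ≤ k}:
k:     0  1  2  3  4  5  6  7  8  9 10 11
g(k):  0  1  2  3  0  1  2  3  0  1  2  3
The P-positions (g = 0) in 0..11 are 0, 4, 8.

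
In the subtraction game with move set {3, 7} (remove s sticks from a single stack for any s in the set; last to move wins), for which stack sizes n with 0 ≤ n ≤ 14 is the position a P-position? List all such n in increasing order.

Compute g(0), g(1), … for moves {3, 7}:
g(0) = mex{} = 0
g(1) = mex{} = 0
g(2) = mex{} = 0
g(3) = mex{0} = 1
g(4) = mex{0} = 1
g(5) = mex{0} = 1
g(6) = mex{1} = 0
g(7) = mex{0,1} = 2
g(8) = mex{0,1} = 2
g(9) = mex{0} = 1
g(10) = mex{1,2} = 0
g(11) = mex{1,2} = 0
g(12) = mex{1} = 0
g(13) = mex{0} = 1
g(14) = mex{0,2} = 1
The P-positions (g = 0) in 0..14 are 0, 1, 2, 6, 10, 11, 12.

0, 1, 2, 6, 10, 11, 12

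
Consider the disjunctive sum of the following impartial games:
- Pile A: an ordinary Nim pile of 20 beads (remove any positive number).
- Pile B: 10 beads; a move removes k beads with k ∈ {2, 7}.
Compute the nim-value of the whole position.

Pile A is a plain Nim pile of size 20, so its Grundy value is 20.
For pile B, compute g(0), g(1), … with moves {2, 7}:
g(0) = mex{} = 0
g(1) = mex{} = 0
g(2) = mex{0} = 1
g(3) = mex{0} = 1
g(4) = mex{1} = 0
g(5) = mex{1} = 0
g(6) = mex{0} = 1
g(7) = mex{0} = 1
g(8) = mex{0,1} = 2
g(9) = mex{1} = 0
g(10) = mex{1,2} = 0
So g(10) = 0.
By the Sprague-Grundy theorem, the Grundy value of a sum of independent games is the XOR of the component values.
Combined value = 20 ⊕ 0 = 20.

20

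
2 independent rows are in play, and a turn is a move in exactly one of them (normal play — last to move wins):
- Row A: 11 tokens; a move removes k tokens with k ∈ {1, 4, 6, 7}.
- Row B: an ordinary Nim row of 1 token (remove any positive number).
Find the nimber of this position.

Build the Grundy sequence for row A with g(k) = mex{g(k−s) : s ∈ {1, 4, 6, 7}, s ≤ k}:
g(0) = mex{} = 0
g(1) = mex{0} = 1
g(2) = mex{1} = 0
g(3) = mex{0} = 1
g(4) = mex{0,1} = 2
g(5) = mex{1,2} = 0
g(6) = mex{0} = 1
g(7) = mex{0,1} = 2
g(8) = mex{0,1,2} = 3
g(9) = mex{0,1,3} = 2
g(10) = mex{1,2} = 0
g(11) = mex{0,2} = 1
So g(11) = 1.
Row B is a plain Nim row of size 1, so its Grundy value is 1.
The value of a disjunctive sum is the nim-sum of the parts.
Combined value = 1 ⊕ 1 = 0.

0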